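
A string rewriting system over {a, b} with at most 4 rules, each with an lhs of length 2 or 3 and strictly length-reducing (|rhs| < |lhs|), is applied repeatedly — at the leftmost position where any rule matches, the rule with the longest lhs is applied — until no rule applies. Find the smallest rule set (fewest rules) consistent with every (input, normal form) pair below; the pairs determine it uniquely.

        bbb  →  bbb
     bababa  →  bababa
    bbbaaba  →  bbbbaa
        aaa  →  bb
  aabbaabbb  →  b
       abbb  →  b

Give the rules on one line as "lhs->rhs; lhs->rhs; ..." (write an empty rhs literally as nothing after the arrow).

aaa->bb; aab->ba; abb->

  | bbb
  | bababa
  | bbbaaba => bbbbaa
  | aaa => bb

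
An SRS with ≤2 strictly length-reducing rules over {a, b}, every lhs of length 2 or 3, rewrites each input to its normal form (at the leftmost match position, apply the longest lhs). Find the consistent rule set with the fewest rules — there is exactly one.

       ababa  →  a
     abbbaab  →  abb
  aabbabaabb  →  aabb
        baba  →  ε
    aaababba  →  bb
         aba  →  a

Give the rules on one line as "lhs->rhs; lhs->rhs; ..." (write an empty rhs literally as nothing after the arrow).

aaa->b; ba->

  | ababa => aba => a
  | abbbaab => abbab => abb
  | aabbabaabb => aabbaabb => aababb => aabb
  | baba => ba => ε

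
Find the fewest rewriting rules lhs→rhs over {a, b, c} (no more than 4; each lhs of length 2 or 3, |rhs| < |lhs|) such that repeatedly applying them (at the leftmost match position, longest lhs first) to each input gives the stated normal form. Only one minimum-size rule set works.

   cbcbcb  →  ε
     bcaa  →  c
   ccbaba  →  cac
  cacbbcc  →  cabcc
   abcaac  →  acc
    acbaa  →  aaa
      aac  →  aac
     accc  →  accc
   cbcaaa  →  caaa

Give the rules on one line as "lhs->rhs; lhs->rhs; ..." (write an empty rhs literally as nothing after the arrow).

  | cbcbcb => cbcb => cb => ε
  | bcaa => ba => c
  | ccbaba => caba => cac
  | cacbbcc => cabcc

ba->c; bca->b; cb->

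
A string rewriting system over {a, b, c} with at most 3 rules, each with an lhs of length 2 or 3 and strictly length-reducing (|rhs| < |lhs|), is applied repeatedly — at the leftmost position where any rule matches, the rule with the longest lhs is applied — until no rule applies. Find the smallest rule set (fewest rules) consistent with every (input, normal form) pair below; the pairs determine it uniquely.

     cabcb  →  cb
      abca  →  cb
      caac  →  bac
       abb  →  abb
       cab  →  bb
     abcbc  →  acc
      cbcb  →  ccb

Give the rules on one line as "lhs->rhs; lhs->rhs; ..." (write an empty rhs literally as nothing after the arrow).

  | cabcb => bbcb => bcb => cb
  | abca => aca => cb
  | caac => bac
  | abb

aca->cb; bc->c; ca->b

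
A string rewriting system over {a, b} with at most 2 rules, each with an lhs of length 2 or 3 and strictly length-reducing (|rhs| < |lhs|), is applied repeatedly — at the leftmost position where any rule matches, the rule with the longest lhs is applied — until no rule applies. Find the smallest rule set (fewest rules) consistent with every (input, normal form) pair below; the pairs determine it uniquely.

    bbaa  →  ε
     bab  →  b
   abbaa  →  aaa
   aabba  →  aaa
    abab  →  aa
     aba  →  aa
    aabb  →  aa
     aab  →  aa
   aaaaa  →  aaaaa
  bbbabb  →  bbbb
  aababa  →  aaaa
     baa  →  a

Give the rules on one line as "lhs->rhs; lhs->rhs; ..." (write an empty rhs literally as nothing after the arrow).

ab->a; ba->

  | bbaa => ba => ε
  | bab => b
  | abbaa => abaa => aaa
  | aabba => aaba => aaa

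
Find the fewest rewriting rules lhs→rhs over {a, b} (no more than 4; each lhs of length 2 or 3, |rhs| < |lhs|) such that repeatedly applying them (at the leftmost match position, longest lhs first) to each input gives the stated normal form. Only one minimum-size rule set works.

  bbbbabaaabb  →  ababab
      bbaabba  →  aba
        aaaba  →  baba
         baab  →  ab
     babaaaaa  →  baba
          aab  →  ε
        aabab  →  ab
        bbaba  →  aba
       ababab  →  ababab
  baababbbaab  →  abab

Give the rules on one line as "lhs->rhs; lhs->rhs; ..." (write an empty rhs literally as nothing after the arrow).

  | bbbbabaaabb => abbabaaabb => ababaaabb => ababbabb => abababb => ababab
  | bbaabba => aabba => bbba => aba
  | aaaba => baba
  | baab => bbb => ab

aa->b; abb->ab; bb->; bbb->ab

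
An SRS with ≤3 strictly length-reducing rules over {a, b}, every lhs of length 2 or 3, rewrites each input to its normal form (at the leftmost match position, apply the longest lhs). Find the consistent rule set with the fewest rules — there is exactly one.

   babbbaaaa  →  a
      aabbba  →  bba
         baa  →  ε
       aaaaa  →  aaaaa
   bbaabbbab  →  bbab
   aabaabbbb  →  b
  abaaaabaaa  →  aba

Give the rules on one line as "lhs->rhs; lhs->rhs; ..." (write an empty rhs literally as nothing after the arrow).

aab->bb; baa->; bbb->b

  | babbbaaaa => babaaaa => baaa => a
  | aabbba => bbbba => bba
  | baa => ε
  | aaaaa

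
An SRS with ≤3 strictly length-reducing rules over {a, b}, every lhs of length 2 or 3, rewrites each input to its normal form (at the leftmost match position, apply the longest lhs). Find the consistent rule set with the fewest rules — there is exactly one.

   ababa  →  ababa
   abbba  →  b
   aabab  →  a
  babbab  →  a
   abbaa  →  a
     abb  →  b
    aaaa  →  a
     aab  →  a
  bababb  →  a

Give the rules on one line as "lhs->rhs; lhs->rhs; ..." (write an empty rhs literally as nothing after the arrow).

  | ababa
  | abbba => aaba => bba => aa => b
  | aabab => bbab => aab => bb => a
  | babbab => baaab => bbab => aab => bb => a

aa->b; bb->a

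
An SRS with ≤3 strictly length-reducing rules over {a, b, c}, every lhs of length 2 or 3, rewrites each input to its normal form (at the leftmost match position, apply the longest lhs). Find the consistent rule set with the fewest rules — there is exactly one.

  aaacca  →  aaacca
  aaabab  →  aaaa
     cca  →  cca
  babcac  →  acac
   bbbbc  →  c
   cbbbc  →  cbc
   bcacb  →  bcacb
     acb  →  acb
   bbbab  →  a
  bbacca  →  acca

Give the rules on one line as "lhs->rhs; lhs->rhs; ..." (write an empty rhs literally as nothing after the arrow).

  | aaacca
  | aaabab => aaaa
  | cca
  | babcac => acac

bab->a; bb->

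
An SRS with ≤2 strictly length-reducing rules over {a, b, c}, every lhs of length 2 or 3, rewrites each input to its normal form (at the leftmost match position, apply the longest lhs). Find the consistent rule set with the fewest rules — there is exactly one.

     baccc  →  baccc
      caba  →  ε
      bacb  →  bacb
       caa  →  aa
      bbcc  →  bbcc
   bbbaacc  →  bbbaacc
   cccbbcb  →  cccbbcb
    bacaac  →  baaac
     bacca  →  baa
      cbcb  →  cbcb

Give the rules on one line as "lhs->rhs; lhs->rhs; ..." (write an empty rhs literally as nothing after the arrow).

  | baccc
  | caba => aba => ε
  | bacb
  | caa => aa

aba->; ca->a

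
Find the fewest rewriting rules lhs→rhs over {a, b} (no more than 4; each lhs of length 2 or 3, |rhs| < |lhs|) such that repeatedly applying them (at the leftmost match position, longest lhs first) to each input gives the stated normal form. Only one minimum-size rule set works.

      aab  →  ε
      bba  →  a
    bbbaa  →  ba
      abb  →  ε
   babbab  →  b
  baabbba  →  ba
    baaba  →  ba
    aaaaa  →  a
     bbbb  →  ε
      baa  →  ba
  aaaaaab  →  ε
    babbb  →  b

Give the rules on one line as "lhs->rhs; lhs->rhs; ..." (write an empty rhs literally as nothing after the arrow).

aa->a; ab->; abb->ab; bb->

  | aab => ab => ε
  | bba => a
  | bbbaa => baa => ba
  | abb => ab => ε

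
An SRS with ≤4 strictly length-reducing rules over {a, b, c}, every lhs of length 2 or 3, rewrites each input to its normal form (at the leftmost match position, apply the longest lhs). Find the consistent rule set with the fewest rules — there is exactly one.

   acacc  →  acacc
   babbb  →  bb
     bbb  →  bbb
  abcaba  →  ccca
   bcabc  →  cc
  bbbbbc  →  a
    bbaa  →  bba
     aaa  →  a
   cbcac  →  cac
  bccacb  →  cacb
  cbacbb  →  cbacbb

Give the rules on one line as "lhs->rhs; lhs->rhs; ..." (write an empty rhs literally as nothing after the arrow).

  | acacc
  | babbb => bcbb => bb
  | bbb
  | abcaba => ccaba => ccca

aa->a; ab->c; bbc->ca; bc->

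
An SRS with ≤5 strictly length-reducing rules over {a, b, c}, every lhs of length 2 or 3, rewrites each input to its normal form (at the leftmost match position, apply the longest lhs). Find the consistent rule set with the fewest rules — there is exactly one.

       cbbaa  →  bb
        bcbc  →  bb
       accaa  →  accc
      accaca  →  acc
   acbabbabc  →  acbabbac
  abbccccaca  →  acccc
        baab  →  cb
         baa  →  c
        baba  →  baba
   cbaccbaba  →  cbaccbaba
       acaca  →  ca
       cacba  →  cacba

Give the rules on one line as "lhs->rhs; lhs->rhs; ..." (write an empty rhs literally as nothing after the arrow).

aa->c; aca->; bc->c; cbc->bb

  | cbbaa => cbbc => cbc => bb
  | bcbc => cbc => bb
  | accaa => accc
  | accaca => acc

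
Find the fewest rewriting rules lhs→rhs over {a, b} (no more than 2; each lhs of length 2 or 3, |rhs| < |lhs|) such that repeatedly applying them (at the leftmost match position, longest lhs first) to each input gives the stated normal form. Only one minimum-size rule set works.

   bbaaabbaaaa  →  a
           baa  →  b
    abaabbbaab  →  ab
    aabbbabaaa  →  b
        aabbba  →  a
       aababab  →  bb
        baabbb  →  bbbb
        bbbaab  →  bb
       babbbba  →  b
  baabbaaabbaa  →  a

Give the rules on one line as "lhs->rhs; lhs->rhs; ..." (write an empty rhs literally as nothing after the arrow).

aa->b; ba->a

  | bbaaabbaaaa => baaabbaaaa => aaabbaaaa => babbaaaa => abbaaaa => abaaaa => aaaaa => baaa => aaa => ba => a
  | baa => aa => b
  | abaabbbaab => aaabbbaab => babbbaab => abbbaab => abbaab => abaab => aaab => bab => ab
  | aabbbabaaa => bbbbabaaa => bbbabaaa => bbabaaa => babaaa => abaaa => aaaa => baa => aa => b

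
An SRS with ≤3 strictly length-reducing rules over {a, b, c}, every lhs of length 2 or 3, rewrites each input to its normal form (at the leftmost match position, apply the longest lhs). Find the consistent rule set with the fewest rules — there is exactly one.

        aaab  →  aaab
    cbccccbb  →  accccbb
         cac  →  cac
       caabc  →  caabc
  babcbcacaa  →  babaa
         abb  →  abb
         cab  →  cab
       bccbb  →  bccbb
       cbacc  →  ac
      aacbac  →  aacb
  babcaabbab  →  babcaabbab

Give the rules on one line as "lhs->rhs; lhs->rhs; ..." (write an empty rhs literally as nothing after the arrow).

  | aaab
  | cbccccbb => accccbb
  | cac
  | caabc

bac->b; cbc->ac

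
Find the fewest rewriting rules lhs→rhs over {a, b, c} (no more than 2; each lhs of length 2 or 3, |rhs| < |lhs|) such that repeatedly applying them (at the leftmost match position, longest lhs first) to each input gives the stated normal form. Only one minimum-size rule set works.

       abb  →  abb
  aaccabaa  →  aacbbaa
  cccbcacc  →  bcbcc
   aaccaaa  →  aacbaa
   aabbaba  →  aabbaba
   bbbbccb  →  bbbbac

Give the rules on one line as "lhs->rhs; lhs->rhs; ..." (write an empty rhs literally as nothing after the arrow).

ca->b; ccb->ac

  | abb
  | aaccabaa => aacbbaa
  | cccbcacc => caccacc => bccacc => bcbcc
  | aaccaaa => aacbaa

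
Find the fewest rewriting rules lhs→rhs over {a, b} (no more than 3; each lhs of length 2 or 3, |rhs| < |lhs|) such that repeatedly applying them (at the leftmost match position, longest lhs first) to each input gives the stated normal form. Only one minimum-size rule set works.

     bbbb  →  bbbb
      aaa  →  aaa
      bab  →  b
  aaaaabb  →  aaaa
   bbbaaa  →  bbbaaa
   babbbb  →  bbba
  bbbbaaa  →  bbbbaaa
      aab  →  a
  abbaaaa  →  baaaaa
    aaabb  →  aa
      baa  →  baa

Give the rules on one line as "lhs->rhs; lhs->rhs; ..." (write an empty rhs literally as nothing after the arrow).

ab->; abb->ba

  | bbbb
  | aaa
  | bab => b
  | aaaaabb => aaaaba => aaaa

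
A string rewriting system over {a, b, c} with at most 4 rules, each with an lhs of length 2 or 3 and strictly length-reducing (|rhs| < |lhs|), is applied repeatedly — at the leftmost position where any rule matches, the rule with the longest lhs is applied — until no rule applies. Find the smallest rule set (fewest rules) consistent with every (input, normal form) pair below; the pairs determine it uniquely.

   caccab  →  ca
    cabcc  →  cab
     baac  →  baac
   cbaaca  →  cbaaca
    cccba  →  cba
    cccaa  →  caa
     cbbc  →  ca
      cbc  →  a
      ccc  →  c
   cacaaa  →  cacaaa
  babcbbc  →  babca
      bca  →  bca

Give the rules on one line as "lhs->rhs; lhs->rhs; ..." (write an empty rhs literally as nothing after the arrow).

aab->a; bbc->a; cbc->a; cc->

  | caccab => caab => ca
  | cabcc => cab
  | baac
  | cbaaca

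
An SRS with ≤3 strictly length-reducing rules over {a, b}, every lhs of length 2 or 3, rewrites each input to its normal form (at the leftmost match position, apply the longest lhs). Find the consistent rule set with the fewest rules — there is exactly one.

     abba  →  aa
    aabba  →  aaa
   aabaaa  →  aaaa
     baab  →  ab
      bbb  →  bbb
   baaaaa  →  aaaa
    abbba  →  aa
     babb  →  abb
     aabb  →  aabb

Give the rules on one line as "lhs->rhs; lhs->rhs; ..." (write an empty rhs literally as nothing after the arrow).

ba->a; baa->a

  | abba => aba => aa
  | aabba => aaba => aaa
  | aabaaa => aaaa
  | baab => ab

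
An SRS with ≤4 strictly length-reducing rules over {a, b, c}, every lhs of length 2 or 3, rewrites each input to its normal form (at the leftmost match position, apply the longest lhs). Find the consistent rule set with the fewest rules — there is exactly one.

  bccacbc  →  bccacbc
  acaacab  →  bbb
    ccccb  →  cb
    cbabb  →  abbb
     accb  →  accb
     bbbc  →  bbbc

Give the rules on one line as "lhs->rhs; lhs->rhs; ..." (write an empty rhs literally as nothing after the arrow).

  | bccacbc
  | acaacab => bacab => bbb
  | ccccb => cb
  | cbabb => abbb

aca->b; cba->ab; ccc->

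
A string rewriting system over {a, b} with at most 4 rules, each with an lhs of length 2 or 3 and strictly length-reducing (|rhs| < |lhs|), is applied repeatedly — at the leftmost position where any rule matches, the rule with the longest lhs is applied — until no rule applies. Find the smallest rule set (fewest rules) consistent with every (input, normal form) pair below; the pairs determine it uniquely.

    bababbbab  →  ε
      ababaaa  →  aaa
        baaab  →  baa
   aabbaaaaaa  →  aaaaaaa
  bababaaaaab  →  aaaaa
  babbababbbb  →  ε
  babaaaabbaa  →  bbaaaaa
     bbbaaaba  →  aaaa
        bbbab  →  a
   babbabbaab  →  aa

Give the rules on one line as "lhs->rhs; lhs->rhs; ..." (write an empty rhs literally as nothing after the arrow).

ab->; abb->; bab->bb; bbb->a

  | bababbbab => bbabbbab => bbbbbab => abbab => ab => ε
  | ababaaa => abaaa => aaa
  | baaab => baa
  | aabbaaaaaa => aaaaaaa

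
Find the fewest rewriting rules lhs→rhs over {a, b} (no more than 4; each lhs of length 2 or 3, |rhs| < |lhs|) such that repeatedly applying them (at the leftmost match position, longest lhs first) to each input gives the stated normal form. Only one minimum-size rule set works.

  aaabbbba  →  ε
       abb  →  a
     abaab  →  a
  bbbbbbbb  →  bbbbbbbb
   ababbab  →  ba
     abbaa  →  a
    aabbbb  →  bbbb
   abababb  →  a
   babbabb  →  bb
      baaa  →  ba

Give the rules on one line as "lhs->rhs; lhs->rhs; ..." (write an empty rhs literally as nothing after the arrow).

  | aaabbbba => abbbba => abbba => abba => aba => aa => ε
  | abb => ab => a
  | abaab => aaab => ab => a
  | bbbbbbbb

aa->; ab->a; bab->a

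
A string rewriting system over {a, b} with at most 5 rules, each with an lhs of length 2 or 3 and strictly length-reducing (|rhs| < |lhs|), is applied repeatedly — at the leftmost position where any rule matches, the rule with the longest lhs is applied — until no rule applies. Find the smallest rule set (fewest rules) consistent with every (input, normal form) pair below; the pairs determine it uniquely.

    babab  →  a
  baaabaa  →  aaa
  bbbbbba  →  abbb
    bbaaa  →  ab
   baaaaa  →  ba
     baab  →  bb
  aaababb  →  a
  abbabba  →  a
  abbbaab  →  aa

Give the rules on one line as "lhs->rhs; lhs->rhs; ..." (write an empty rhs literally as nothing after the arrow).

aab->a; baa->b; bab->a; bba->ab

  | babab => aab => a
  | baaabaa => babaa => aaa
  | bbbbbba => bbbbab => bbabb => abbb
  | bbaaa => abaa => ab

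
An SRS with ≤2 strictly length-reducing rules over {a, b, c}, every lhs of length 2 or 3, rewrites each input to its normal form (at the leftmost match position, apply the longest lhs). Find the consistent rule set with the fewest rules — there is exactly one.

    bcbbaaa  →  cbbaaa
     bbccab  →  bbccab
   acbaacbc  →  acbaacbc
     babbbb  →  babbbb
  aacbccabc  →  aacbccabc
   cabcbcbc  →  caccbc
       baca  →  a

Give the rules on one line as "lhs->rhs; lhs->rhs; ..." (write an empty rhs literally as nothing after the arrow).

bac->; bcb->cb

  | bcbbaaa => cbbaaa
  | bbccab
  | acbaacbc
  | babbbb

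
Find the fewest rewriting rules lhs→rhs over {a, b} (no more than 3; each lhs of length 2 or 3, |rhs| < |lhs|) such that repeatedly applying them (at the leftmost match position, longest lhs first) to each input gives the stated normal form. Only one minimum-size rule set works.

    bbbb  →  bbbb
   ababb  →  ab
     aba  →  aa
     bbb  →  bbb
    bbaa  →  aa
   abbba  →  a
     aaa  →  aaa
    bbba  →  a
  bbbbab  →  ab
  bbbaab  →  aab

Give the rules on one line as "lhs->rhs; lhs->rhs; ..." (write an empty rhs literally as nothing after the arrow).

abb->b; ba->a

  | bbbb
  | ababb => aabb => ab
  | aba => aa
  | bbb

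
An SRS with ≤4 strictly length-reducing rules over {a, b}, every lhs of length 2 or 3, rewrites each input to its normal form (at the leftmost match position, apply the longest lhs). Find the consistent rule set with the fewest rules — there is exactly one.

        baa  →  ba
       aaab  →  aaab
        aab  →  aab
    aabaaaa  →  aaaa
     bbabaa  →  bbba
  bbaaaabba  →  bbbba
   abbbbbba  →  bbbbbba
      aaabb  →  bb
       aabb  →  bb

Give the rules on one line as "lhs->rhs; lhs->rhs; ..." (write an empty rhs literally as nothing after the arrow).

  | baa => ba
  | aaab
  | aab
  | aabaaaa => aaaa

aba->; abb->bb; baa->ba; bab->bb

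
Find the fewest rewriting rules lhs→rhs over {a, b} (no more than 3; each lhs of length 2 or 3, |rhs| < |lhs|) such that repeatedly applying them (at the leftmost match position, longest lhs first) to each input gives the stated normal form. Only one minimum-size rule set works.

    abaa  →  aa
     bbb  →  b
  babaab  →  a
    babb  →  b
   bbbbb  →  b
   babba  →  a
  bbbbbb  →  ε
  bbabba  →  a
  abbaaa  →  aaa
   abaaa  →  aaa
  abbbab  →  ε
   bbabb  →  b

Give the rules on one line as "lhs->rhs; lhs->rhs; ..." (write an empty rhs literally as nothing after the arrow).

  | abaa => aa
  | bbb => b
  | babaab => abaab => aab => a
  | babb => abb => b

ab->; ba->a; bb->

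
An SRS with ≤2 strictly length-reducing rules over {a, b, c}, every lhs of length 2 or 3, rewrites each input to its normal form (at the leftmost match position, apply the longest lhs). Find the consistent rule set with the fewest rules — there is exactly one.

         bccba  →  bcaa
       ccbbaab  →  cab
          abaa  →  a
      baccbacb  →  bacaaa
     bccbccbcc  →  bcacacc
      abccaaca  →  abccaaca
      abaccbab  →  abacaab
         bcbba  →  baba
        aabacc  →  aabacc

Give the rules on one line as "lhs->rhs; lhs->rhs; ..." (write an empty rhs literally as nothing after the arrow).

baa->; cb->a

  | bccba => bcaa
  | ccbbaab => cabaab => cab
  | abaa => a
  | baccbacb => bacaacb => bacaaa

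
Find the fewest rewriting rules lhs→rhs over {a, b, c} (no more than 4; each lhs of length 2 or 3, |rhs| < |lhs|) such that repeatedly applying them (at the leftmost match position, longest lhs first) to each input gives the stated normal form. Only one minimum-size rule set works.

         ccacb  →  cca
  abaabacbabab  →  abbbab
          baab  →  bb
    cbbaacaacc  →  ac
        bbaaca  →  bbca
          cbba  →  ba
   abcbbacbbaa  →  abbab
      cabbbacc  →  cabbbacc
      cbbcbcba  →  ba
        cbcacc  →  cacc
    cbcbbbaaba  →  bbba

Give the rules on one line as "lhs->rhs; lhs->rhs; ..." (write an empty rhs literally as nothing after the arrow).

  | ccacb => cca
  | abaabacbabab => abbacbabab => abbaabab => abbbab
  | baab => bb
  | cbbaacaacc => baacaacc => bcaacc => bccc => ac

aa->; bcc->a; cb->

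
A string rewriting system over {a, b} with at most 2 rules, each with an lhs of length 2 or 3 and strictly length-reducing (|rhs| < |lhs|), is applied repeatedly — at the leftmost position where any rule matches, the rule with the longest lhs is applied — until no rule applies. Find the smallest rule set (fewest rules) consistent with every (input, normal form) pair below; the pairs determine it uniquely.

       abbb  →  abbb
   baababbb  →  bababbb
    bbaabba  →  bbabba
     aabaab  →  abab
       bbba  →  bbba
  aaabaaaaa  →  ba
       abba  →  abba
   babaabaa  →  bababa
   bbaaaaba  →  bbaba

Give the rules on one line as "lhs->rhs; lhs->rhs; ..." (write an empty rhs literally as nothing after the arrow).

aa->a; aaa->

  | abbb
  | baababbb => bababbb
  | bbaabba => bbabba
  | aabaab => abaab => abab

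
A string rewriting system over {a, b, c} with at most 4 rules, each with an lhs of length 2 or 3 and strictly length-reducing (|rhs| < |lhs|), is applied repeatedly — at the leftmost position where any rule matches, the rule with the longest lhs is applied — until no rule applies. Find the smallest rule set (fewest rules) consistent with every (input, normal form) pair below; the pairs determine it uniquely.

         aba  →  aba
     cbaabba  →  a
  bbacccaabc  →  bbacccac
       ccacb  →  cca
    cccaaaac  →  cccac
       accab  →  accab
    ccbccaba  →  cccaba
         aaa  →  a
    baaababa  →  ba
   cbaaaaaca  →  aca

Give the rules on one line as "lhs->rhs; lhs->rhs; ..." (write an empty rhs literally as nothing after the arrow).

  | aba
  | cbaabba => aabba => aaba => aaa => aa => a
  | bbacccaabc => bbacccaac => bbacccac
  | ccacb => cca

aa->a; aab->aa; cb->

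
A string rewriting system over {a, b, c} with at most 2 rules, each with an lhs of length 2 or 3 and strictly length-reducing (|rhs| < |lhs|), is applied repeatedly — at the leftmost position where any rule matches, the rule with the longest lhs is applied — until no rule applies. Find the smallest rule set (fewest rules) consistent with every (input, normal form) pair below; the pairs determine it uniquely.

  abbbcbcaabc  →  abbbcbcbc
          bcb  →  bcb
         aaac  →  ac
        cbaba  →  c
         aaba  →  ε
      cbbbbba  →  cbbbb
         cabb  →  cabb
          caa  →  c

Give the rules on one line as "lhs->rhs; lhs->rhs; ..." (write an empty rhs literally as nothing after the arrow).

aa->; ba->

  | abbbcbcaabc => abbbcbcbc
  | bcb
  | aaac => ac
  | cbaba => cba => c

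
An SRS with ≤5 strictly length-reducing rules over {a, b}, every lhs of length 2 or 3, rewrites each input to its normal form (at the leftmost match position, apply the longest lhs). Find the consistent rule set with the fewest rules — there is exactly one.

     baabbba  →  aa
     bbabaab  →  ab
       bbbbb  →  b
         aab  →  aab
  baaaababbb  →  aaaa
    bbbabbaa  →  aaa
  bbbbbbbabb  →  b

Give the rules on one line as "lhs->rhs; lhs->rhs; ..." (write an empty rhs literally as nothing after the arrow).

  | baabbba => abbba => aa
  | bbabaab => babaab => baab => ab
  | bbbbb => bb => b
  | aab

aba->aa; ba->; bb->b; bbb->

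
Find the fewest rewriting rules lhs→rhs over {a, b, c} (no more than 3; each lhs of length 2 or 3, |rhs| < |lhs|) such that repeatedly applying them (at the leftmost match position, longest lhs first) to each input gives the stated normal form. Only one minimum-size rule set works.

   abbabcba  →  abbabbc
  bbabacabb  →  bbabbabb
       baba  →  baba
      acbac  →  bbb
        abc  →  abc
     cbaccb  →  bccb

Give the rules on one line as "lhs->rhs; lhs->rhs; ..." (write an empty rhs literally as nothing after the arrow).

  | abbabcba => abbabbc
  | bbabacabb => bbabbabb
  | baba
  | acbac => bbac => bbb

ac->b; cba->bc; ccc->cc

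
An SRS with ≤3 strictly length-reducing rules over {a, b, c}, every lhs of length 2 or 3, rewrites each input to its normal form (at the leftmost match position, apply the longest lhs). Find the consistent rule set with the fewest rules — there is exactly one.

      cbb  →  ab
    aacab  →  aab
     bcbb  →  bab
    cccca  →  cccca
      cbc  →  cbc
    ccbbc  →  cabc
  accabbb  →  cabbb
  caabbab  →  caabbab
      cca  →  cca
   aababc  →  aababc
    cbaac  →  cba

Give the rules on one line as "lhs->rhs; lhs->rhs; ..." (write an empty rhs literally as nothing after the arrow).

ac->; cbb->ab

  | cbb => ab
  | aacab => aab
  | bcbb => bab
  | cccca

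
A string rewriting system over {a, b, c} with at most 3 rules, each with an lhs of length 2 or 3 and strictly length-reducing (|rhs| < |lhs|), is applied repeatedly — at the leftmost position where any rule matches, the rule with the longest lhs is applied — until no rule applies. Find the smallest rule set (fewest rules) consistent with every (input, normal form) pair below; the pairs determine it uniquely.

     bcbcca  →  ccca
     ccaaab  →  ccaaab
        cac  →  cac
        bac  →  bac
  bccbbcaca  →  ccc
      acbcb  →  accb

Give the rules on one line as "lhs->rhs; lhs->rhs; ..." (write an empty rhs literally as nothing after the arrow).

  | bcbcca => cbcca => ccca
  | ccaaab
  | cac
  | bac

aca->; bc->c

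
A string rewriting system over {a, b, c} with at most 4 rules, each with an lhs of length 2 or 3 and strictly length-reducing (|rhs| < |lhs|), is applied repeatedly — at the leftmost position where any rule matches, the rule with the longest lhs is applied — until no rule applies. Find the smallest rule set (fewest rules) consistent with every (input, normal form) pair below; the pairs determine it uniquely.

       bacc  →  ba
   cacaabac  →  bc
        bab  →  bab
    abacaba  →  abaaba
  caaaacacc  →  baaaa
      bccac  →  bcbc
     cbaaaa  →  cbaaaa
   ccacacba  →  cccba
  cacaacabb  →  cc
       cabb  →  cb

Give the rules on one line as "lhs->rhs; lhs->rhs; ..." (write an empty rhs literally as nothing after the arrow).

  | bacc => bac => ba
  | cacaabac => bcaabac => bbabac => cabac => bbac => cac => bc
  | bab
  | abacaba => abaaba

ac->a; bb->c; ca->b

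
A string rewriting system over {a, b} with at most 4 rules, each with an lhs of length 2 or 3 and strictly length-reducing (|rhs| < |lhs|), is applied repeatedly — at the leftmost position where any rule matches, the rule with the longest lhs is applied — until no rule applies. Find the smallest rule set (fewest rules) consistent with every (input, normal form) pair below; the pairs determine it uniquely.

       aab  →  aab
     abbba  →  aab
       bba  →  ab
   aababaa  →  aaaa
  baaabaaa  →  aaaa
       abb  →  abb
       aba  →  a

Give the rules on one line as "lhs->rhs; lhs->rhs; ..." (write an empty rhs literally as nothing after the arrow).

  | aab
  | abbba => abab => aab
  | bba => ab
  | aababaa => aaabaa => aaaa

ba->; bab->ab; bba->ab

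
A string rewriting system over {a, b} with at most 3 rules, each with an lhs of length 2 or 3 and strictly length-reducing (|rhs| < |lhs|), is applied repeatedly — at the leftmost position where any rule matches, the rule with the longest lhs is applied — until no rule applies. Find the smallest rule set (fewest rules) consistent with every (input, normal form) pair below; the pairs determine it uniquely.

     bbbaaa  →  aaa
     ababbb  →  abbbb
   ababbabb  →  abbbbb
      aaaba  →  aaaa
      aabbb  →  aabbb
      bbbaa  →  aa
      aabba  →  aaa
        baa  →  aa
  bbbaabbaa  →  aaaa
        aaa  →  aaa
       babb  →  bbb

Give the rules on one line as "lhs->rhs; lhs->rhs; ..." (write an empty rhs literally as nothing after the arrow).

  | bbbaaa => bbaaa => baaa => aaa
  | ababbb => abbbb
  | ababbabb => abbbabb => abbbbb
  | aaaba => aaaa

ba->a; bab->bb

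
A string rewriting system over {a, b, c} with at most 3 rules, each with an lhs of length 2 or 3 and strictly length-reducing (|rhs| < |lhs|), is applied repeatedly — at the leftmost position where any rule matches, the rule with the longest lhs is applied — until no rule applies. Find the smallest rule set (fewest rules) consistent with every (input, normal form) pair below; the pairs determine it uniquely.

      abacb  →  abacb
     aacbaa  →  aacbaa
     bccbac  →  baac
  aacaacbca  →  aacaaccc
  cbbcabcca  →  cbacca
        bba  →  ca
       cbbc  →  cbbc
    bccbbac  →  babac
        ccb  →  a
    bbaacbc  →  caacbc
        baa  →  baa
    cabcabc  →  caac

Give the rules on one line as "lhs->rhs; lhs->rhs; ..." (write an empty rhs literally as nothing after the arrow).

  | abacb
  | aacbaa
  | bccbac => baac
  | aacaacbca => aacaaccc

bba->ca; bca->cc; ccb->a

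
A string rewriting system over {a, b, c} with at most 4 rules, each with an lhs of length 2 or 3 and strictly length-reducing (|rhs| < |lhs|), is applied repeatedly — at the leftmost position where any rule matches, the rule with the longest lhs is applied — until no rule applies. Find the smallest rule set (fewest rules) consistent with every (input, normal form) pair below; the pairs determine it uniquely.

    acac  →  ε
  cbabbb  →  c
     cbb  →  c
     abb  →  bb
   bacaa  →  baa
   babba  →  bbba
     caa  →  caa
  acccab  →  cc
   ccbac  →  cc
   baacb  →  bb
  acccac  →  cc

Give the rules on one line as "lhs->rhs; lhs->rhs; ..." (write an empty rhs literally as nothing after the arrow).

ab->b; ac->; cb->c

  | acac => ac => ε
  | cbabbb => cabbb => cbbb => cbb => cb => c
  | cbb => cb => c
  | abb => bb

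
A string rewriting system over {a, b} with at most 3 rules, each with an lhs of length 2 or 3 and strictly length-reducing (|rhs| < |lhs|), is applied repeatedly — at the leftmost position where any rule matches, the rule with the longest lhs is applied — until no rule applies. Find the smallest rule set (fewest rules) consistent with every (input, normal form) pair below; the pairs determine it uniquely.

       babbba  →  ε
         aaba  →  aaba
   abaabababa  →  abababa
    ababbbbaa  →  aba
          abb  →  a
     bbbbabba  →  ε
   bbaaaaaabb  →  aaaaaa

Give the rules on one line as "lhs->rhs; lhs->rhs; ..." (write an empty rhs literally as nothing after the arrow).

baa->; bb->; bbb->

  | babbba => baa => ε
  | aaba
  | abaabababa => abababa
  | ababbbbaa => ababaa => aba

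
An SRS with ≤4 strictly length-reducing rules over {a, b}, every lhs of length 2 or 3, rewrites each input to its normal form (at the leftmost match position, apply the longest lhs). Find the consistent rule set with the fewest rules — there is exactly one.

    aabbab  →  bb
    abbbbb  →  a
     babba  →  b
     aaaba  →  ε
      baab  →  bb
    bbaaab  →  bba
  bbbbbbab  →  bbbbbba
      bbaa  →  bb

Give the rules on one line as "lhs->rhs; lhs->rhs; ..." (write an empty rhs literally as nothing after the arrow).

aa->; aab->ba; ab->a; baa->b

  | aabbab => babab => baab => bb
  | abbbbb => abbbb => abbb => abb => ab => a
  | babba => baba => baa => b
  | aaaba => aba => aa => ε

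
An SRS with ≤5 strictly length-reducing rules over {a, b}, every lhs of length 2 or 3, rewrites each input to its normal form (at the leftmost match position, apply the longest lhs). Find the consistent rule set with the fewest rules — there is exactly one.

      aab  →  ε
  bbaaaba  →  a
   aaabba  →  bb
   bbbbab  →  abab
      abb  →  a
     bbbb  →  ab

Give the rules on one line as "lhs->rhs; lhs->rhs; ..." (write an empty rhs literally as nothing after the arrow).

  | aab => ε
  | bbaaaba => bbbaba => aaba => a
  | aaabba => babba => baa => bb
  | bbbbab => abab

aa->b; aab->; abb->a; bbb->a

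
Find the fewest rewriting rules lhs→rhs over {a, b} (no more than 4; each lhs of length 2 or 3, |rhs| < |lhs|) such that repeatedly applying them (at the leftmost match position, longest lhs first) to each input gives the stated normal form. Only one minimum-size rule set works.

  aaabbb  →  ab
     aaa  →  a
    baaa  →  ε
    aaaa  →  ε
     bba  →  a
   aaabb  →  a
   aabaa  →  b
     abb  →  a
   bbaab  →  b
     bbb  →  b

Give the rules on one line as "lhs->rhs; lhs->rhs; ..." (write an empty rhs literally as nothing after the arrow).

aa->; ba->; baa->b; bb->

  | aaabbb => abbb => ab
  | aaa => a
  | baaa => ba => ε
  | aaaa => aa => ε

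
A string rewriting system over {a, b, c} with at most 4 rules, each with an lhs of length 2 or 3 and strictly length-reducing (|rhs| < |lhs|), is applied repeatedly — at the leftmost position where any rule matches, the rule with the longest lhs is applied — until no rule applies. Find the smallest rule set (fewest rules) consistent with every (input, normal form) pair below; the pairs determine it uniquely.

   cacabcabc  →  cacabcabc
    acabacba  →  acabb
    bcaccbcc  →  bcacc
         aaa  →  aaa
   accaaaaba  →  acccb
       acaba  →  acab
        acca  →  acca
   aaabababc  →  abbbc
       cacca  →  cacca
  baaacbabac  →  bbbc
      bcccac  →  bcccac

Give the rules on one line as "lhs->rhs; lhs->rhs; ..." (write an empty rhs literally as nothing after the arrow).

aab->cb; ba->b; cba->b; cbc->

  | cacabcabc
  | acabacba => acabcba => acabb
  | bcaccbcc => bcacc
  | aaa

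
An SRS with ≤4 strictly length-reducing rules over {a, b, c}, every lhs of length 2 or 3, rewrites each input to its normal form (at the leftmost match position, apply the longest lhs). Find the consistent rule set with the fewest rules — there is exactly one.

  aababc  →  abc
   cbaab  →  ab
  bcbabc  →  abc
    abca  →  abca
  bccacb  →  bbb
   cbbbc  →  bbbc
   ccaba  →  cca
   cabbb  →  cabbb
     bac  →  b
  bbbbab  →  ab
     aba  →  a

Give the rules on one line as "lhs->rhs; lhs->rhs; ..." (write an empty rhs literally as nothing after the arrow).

  | aababc => ababc => aabc => abc
  | cbaab => baab => aab => ab
  | bcbabc => bbabc => babc => abc
  | abca

aa->a; ac->b; ba->a; cb->b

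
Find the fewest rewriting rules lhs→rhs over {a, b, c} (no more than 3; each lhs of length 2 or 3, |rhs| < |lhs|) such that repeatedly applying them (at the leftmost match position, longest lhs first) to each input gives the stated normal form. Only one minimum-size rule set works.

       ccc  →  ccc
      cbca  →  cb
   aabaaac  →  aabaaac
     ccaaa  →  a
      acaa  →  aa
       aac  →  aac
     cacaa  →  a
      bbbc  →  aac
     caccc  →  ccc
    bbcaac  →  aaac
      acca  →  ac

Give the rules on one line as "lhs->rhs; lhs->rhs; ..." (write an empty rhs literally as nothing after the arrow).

  | ccc
  | cbca => cb
  | aabaaac
  | ccaaa => caa => a

bbb->aa; bbc->a; ca->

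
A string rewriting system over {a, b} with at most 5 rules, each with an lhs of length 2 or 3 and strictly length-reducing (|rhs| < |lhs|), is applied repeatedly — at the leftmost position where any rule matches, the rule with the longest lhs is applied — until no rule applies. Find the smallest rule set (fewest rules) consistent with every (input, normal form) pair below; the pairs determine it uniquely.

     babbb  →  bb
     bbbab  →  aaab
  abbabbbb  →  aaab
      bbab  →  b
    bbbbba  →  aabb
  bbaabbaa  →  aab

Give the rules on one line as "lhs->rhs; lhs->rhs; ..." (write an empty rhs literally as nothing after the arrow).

  | babbb => bb
  | bbbab => aaab
  | abbabbbb => abbbb => aaab
  | bbab => b

ba->b; baa->b; bab->; bbb->aa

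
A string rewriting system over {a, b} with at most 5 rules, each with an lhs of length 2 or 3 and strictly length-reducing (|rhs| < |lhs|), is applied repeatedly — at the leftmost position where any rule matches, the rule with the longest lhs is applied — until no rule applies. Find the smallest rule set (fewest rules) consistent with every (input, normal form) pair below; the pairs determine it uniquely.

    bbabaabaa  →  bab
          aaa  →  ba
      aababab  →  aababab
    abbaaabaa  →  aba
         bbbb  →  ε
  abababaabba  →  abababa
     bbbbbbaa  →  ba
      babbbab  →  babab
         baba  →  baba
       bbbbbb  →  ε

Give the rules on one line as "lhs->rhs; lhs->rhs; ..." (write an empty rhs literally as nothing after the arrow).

aaa->ba; baa->b; bb->; bba->b

  | bbabaabaa => bbaabaa => babaa => bab
  | aaa => ba
  | aababab
  | abbaaabaa => abaabaa => abbaa => aba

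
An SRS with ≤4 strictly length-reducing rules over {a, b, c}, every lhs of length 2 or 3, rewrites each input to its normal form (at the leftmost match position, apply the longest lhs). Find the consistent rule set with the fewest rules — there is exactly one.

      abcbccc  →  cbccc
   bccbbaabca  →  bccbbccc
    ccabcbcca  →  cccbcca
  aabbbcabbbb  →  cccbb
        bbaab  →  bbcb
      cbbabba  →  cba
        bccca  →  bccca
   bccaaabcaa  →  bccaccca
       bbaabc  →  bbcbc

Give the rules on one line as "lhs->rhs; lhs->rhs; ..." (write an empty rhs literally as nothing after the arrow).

aab->cb; ab->; bbb->b; bca->cc

  | abcbccc => cbccc
  | bccbbaabca => bccbbcbca => bccbbccc
  | ccabcbcca => cccbcca
  | aabbbcabbbb => cbbbcabbbb => cbcabbbb => cccbbbb => cccbb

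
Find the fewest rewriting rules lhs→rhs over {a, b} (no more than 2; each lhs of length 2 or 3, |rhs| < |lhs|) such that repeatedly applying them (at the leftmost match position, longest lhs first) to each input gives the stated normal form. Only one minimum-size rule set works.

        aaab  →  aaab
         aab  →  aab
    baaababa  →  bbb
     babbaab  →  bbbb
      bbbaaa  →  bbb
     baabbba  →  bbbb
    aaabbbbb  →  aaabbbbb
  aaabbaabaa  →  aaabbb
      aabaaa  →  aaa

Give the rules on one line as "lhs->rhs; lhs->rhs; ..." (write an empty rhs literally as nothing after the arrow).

aba->; ba->b

  | aaab
  | aab
  | baaababa => baababa => bababa => bbaba => bbba => bbb
  | babbaab => bbbaab => bbbab => bbbb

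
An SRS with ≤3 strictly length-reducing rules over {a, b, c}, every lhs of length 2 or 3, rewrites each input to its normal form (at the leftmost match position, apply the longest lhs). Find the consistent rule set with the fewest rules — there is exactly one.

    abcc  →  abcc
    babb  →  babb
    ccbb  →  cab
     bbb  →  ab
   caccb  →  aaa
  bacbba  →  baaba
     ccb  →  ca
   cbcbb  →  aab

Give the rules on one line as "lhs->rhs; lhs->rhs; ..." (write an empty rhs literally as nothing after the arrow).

bbb->ab; cac->aa; cb->a

  | abcc
  | babb
  | ccbb => cab
  | bbb => ab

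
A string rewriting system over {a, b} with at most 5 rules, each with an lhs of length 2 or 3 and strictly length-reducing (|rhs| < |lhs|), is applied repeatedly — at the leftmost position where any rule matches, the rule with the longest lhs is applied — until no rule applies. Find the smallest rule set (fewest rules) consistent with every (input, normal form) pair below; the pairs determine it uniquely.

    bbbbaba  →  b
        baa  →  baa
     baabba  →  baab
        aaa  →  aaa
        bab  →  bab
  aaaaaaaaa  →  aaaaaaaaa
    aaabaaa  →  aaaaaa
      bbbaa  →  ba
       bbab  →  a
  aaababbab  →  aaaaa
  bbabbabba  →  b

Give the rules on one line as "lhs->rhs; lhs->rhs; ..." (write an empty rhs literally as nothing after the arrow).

  | bbbbaba => bbbaba => bbaba => bba => b
  | baa
  | baabba => baab
  | aaa

aba->aa; bb->a; bba->b; bbb->bb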